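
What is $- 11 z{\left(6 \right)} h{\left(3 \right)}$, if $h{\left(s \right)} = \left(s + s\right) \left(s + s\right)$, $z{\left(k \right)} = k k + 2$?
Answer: $-15048$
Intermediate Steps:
$z{\left(k \right)} = 2 + k^{2}$ ($z{\left(k \right)} = k^{2} + 2 = 2 + k^{2}$)
$h{\left(s \right)} = 4 s^{2}$ ($h{\left(s \right)} = 2 s 2 s = 4 s^{2}$)
$- 11 z{\left(6 \right)} h{\left(3 \right)} = - 11 \left(2 + 6^{2}\right) 4 \cdot 3^{2} = - 11 \left(2 + 36\right) 4 \cdot 9 = \left(-11\right) 38 \cdot 36 = \left(-418\right) 36 = -15048$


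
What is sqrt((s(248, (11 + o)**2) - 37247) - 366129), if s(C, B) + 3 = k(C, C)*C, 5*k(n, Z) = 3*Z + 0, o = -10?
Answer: I*sqrt(9161915)/5 ≈ 605.37*I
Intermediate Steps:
k(n, Z) = 3*Z/5 (k(n, Z) = (3*Z + 0)/5 = (3*Z)/5 = 3*Z/5)
s(C, B) = -3 + 3*C**2/5 (s(C, B) = -3 + (3*C/5)*C = -3 + 3*C**2/5)
sqrt((s(248, (11 + o)**2) - 37247) - 366129) = sqrt(((-3 + (3/5)*248**2) - 37247) - 366129) = sqrt(((-3 + (3/5)*61504) - 37247) - 366129) = sqrt(((-3 + 184512/5) - 37247) - 366129) = sqrt((184497/5 - 37247) - 366129) = sqrt(-1738/5 - 366129) = sqrt(-1832383/5) = I*sqrt(9161915)/5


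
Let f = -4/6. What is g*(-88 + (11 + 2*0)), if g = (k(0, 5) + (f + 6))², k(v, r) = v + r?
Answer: -73997/9 ≈ -8221.9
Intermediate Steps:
f = -⅔ (f = -4*⅙ = -⅔ ≈ -0.66667)
k(v, r) = r + v
g = 961/9 (g = ((5 + 0) + (-⅔ + 6))² = (5 + 16/3)² = (31/3)² = 961/9 ≈ 106.78)
g*(-88 + (11 + 2*0)) = 961*(-88 + (11 + 2*0))/9 = 961*(-88 + (11 + 0))/9 = 961*(-88 + 11)/9 = (961/9)*(-77) = -73997/9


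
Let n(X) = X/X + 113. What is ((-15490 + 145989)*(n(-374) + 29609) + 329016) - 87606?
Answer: 3879063187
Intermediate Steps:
n(X) = 114 (n(X) = 1 + 113 = 114)
((-15490 + 145989)*(n(-374) + 29609) + 329016) - 87606 = ((-15490 + 145989)*(114 + 29609) + 329016) - 87606 = (130499*29723 + 329016) - 87606 = (3878821777 + 329016) - 87606 = 3879150793 - 87606 = 3879063187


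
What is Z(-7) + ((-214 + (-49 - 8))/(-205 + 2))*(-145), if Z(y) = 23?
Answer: -1194/7 ≈ -170.57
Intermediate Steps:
Z(-7) + ((-214 + (-49 - 8))/(-205 + 2))*(-145) = 23 + ((-214 + (-49 - 8))/(-205 + 2))*(-145) = 23 + ((-214 - 57)/(-203))*(-145) = 23 - 271*(-1/203)*(-145) = 23 + (271/203)*(-145) = 23 - 1355/7 = -1194/7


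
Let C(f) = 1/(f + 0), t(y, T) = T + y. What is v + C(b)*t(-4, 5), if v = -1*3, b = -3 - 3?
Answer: -19/6 ≈ -3.1667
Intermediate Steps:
b = -6
C(f) = 1/f
v = -3
v + C(b)*t(-4, 5) = -3 + (5 - 4)/(-6) = -3 - ⅙*1 = -3 - ⅙ = -19/6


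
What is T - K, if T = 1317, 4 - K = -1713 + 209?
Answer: -191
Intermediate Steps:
K = 1508 (K = 4 - (-1713 + 209) = 4 - 1*(-1504) = 4 + 1504 = 1508)
T - K = 1317 - 1*1508 = 1317 - 1508 = -191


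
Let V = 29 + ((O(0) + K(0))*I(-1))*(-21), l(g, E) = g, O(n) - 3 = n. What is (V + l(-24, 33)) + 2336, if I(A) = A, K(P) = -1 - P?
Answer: 2383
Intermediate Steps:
O(n) = 3 + n
V = 71 (V = 29 + (((3 + 0) + (-1 - 1*0))*(-1))*(-21) = 29 + ((3 + (-1 + 0))*(-1))*(-21) = 29 + ((3 - 1)*(-1))*(-21) = 29 + (2*(-1))*(-21) = 29 - 2*(-21) = 29 + 42 = 71)
(V + l(-24, 33)) + 2336 = (71 - 24) + 2336 = 47 + 2336 = 2383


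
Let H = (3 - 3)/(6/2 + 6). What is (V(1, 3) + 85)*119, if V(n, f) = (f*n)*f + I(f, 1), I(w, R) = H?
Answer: 11186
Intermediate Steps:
H = 0 (H = 0/(6*(1/2) + 6) = 0/(3 + 6) = 0/9 = 0*(1/9) = 0)
I(w, R) = 0
V(n, f) = n*f**2 (V(n, f) = (f*n)*f + 0 = n*f**2 + 0 = n*f**2)
(V(1, 3) + 85)*119 = (1*3**2 + 85)*119 = (1*9 + 85)*119 = (9 + 85)*119 = 94*119 = 11186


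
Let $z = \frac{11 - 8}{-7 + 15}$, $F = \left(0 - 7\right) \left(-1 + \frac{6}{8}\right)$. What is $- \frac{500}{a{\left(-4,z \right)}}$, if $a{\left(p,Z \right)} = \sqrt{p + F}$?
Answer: $\frac{1000 i}{3} \approx 333.33 i$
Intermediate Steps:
$F = \frac{7}{4}$ ($F = - 7 \left(-1 + 6 \cdot \frac{1}{8}\right) = - 7 \left(-1 + \frac{3}{4}\right) = \left(-7\right) \left(- \frac{1}{4}\right) = \frac{7}{4} \approx 1.75$)
$z = \frac{3}{8} \approx 0.375$
$a{\left(p,Z \right)} = \sqrt{\frac{7}{4} + p}$ ($a{\left(p,Z \right)} = \sqrt{p + \frac{7}{4}} = \sqrt{\frac{7}{4} + p}$)
$- \frac{500}{a{\left(-4,z \right)}} = - \frac{500}{\frac{1}{2} \sqrt{7 + 4 \left(-4\right)}} = - \frac{500}{\frac{1}{2} \sqrt{7 - 16}} = - \frac{500}{\frac{1}{2} \sqrt{-9}} = - \frac{500}{\frac{1}{2} \cdot 3 i} = - \frac{500}{\frac{3}{2} i} = - 500 \left(- \frac{2 i}{3}\right) = \frac{1000 i}{3}$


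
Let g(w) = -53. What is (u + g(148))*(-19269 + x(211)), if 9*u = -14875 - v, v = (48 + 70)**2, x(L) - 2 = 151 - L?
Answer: 565817252/9 ≈ 6.2869e+7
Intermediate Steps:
x(L) = 153 - L (x(L) = 2 + (151 - L) = 153 - L)
v = 13924 (v = 118**2 = 13924)
u = -28799/9 (u = (-14875 - 1*13924)/9 = (-14875 - 13924)/9 = (1/9)*(-28799) = -28799/9 ≈ -3199.9)
(u + g(148))*(-19269 + x(211)) = (-28799/9 - 53)*(-19269 + (153 - 1*211)) = -29276*(-19269 + (153 - 211))/9 = -29276*(-19269 - 58)/9 = -29276/9*(-19327) = 565817252/9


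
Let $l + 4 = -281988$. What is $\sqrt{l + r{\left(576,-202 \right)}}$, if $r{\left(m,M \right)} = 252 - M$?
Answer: $3 i \sqrt{31282} \approx 530.6 i$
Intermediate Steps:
$l = -281992$ ($l = -4 - 281988 = -281992$)
$\sqrt{l + r{\left(576,-202 \right)}} = \sqrt{-281992 + \left(252 - -202\right)} = \sqrt{-281992 + \left(252 + 202\right)} = \sqrt{-281992 + 454} = \sqrt{-281538} = 3 i \sqrt{31282}$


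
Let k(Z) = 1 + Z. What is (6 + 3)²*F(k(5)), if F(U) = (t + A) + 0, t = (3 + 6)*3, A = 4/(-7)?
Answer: 14985/7 ≈ 2140.7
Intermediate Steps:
A = -4/7 (A = 4*(-⅐) = -4/7 ≈ -0.57143)
t = 27 (t = 9*3 = 27)
F(U) = 185/7 (F(U) = (27 - 4/7) + 0 = 185/7 + 0 = 185/7)
(6 + 3)²*F(k(5)) = (6 + 3)²*(185/7) = 9²*(185/7) = 81*(185/7) = 14985/7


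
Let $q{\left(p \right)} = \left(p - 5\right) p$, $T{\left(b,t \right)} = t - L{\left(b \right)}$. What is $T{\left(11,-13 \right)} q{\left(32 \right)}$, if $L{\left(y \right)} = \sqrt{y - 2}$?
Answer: $-13824$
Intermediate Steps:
$L{\left(y \right)} = \sqrt{-2 + y}$
$T{\left(b,t \right)} = t - \sqrt{-2 + b}$
$q{\left(p \right)} = p \left(-5 + p\right)$ ($q{\left(p \right)} = \left(-5 + p\right) p = p \left(-5 + p\right)$)
$T{\left(11,-13 \right)} q{\left(32 \right)} = \left(-13 - \sqrt{-2 + 11}\right) 32 \left(-5 + 32\right) = \left(-13 - \sqrt{9}\right) 32 \cdot 27 = \left(-13 - 3\right) 864 = \left(-16\right) 864 = -13824$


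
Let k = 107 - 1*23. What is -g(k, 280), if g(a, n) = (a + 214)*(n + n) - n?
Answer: -166600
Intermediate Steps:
k = 84 (k = 107 - 23 = 84)
g(a, n) = -n + 2*n*(214 + a) (g(a, n) = (214 + a)*(2*n) - n = 2*n*(214 + a) - n = -n + 2*n*(214 + a))
-g(k, 280) = -280*(427 + 2*84) = -280*(427 + 168) = -280*595 = -1*166600 = -166600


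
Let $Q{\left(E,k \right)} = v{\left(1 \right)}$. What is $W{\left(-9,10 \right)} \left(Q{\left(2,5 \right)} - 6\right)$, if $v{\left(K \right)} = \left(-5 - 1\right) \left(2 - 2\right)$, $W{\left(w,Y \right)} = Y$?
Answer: $-60$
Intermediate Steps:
$v{\left(K \right)} = 0$ ($v{\left(K \right)} = \left(-6\right) 0 = 0$)
$Q{\left(E,k \right)} = 0$
$W{\left(-9,10 \right)} \left(Q{\left(2,5 \right)} - 6\right) = 10 \left(0 - 6\right) = 10 \left(-6\right) = -60$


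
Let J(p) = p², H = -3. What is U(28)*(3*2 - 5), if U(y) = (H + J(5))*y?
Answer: 616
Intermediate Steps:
U(y) = 22*y (U(y) = (-3 + 5²)*y = (-3 + 25)*y = 22*y)
U(28)*(3*2 - 5) = (22*28)*(3*2 - 5) = 616*(6 - 5) = 616*1 = 616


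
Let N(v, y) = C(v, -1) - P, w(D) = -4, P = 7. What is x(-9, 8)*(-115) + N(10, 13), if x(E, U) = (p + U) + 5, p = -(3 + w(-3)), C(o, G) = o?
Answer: -1607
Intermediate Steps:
N(v, y) = -7 + v (N(v, y) = v - 1*7 = v - 7 = -7 + v)
p = 1 (p = -(3 - 4) = -1*(-1) = 1)
x(E, U) = 6 + U (x(E, U) = (1 + U) + 5 = 6 + U)
x(-9, 8)*(-115) + N(10, 13) = (6 + 8)*(-115) + (-7 + 10) = 14*(-115) + 3 = -1610 + 3 = -1607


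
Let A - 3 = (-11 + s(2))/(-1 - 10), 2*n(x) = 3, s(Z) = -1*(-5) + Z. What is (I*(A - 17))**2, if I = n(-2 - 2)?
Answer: 50625/121 ≈ 418.39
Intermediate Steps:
s(Z) = 5 + Z
n(x) = 3/2 (n(x) = (1/2)*3 = 3/2)
I = 3/2 ≈ 1.5000
A = 37/11 (A = 3 + (-11 + (5 + 2))/(-1 - 10) = 3 + (-11 + 7)/(-11) = 3 - 4*(-1/11) = 3 + 4/11 = 37/11 ≈ 3.3636)
(I*(A - 17))**2 = (3*(37/11 - 17)/2)**2 = ((3/2)*(-150/11))**2 = (-225/11)**2 = 50625/121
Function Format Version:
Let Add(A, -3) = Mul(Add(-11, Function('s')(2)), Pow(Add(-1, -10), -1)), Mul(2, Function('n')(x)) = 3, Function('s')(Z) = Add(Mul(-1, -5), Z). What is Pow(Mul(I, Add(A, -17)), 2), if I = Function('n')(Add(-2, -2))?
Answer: Rational(50625, 121) ≈ 418.39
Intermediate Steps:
Function('s')(Z) = Add(5, Z)
Function('n')(x) = Rational(3, 2) (Function('n')(x) = Mul(Rational(1, 2), 3) = Rational(3, 2))
I = Rational(3, 2) ≈ 1.5000
A = Rational(37, 11) (A = Add(3, Mul(Add(-11, Add(5, 2)), Pow(Add(-1, -10), -1))) = Add(3, Mul(Add(-11, 7), Pow(-11, -1))) = Add(3, Mul(-4, Rational(-1, 11))) = Add(3, Rational(4, 11)) = Rational(37, 11) ≈ 3.3636)
Pow(Mul(I, Add(A, -17)), 2) = Pow(Mul(Rational(3, 2), Add(Rational(37, 11), -17)), 2) = Pow(Mul(Rational(3, 2), Rational(-150, 11)), 2) = Pow(Rational(-225, 11), 2) = Rational(50625, 121)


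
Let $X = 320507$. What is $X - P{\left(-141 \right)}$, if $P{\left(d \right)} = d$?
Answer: $320648$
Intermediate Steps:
$X - P{\left(-141 \right)} = 320507 - -141 = 320507 + 141 = 320648$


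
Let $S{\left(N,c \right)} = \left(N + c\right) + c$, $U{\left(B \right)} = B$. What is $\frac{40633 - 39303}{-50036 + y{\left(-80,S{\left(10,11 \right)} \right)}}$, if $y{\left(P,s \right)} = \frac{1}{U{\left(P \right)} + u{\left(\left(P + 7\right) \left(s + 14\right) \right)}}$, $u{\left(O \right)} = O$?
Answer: $- \frac{4572540}{172023769} \approx -0.026581$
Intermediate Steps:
$S{\left(N,c \right)} = N + 2 c$
$y{\left(P,s \right)} = \frac{1}{P + \left(7 + P\right) \left(14 + s\right)}$ ($y{\left(P,s \right)} = \frac{1}{P + \left(P + 7\right) \left(s + 14\right)} = \frac{1}{P + \left(7 + P\right) \left(14 + s\right)}$)
$\frac{40633 - 39303}{-50036 + y{\left(-80,S{\left(10,11 \right)} \right)}} = \frac{40633 - 39303}{-50036 + \frac{1}{98 + 7 \left(10 + 2 \cdot 11\right) + 15 \left(-80\right) - 80 \left(10 + 2 \cdot 11\right)}} = \frac{1330}{-50036 + \frac{1}{98 + 7 \left(10 + 22\right) - 1200 - 80 \left(10 + 22\right)}} = \frac{1330}{-50036 + \frac{1}{98 + 7 \cdot 32 - 1200 - 2560}} = \frac{1330}{-50036 + \frac{1}{98 + 224 - 1200 - 2560}} = \frac{1330}{-50036 + \frac{1}{-3438}} = \frac{1330}{-50036 - \frac{1}{3438}} = \frac{1330}{- \frac{172023769}{3438}} = 1330 \left(- \frac{3438}{172023769}\right) = - \frac{4572540}{172023769}$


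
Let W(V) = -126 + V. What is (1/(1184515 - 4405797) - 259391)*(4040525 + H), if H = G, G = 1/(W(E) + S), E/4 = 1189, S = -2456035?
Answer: -4138152767562800252080556/3948333400605 ≈ -1.0481e+12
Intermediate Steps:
E = 4756 (E = 4*1189 = 4756)
G = -1/2451405 (G = 1/((-126 + 4756) - 2456035) = 1/(4630 - 2456035) = 1/(-2451405) = -1/2451405 ≈ -4.0793e-7)
H = -1/2451405 ≈ -4.0793e-7
(1/(1184515 - 4405797) - 259391)*(4040525 + H) = (1/(1184515 - 4405797) - 259391)*(4040525 - 1/2451405) = (1/(-3221282) - 259391)*(9904963187624/2451405) = (-1/3221282 - 259391)*(9904963187624/2451405) = -835571559263/3221282*9904963187624/2451405 = -4138152767562800252080556/3948333400605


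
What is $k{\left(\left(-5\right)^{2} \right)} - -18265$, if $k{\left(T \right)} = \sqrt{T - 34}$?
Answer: $18265 + 3 i \approx 18265.0 + 3.0 i$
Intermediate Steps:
$k{\left(T \right)} = \sqrt{-34 + T}$
$k{\left(\left(-5\right)^{2} \right)} - -18265 = \sqrt{-34 + \left(-5\right)^{2}} - -18265 = \sqrt{-34 + 25} + 18265 = \sqrt{-9} + 18265 = 3 i + 18265 = 18265 + 3 i$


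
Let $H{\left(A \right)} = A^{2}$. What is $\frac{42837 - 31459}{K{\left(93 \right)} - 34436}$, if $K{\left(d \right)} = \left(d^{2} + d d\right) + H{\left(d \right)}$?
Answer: $- \frac{11378}{8489} \approx -1.3403$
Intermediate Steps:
$K{\left(d \right)} = 3 d^{2}$ ($K{\left(d \right)} = \left(d^{2} + d d\right) + d^{2} = \left(d^{2} + d^{2}\right) + d^{2} = 2 d^{2} + d^{2} = 3 d^{2}$)
$\frac{42837 - 31459}{K{\left(93 \right)} - 34436} = \frac{42837 - 31459}{3 \cdot 93^{2} - 34436} = \frac{11378}{3 \cdot 8649 - 34436} = \frac{11378}{25947 - 34436} = \frac{11378}{-8489} = 11378 \left(- \frac{1}{8489}\right) = - \frac{11378}{8489}$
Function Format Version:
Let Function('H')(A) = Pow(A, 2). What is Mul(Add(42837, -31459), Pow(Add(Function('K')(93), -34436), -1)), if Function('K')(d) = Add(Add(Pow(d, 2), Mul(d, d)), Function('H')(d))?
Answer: Rational(-11378, 8489) ≈ -1.3403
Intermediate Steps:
Function('K')(d) = Mul(3, Pow(d, 2)) (Function('K')(d) = Add(Add(Pow(d, 2), Mul(d, d)), Pow(d, 2)) = Add(Add(Pow(d, 2), Pow(d, 2)), Pow(d, 2)) = Add(Mul(2, Pow(d, 2)), Pow(d, 2)) = Mul(3, Pow(d, 2)))
Mul(Add(42837, -31459), Pow(Add(Function('K')(93), -34436), -1)) = Mul(Add(42837, -31459), Pow(Add(Mul(3, Pow(93, 2)), -34436), -1)) = Mul(11378, Pow(Add(Mul(3, 8649), -34436), -1)) = Mul(11378, Pow(Add(25947, -34436), -1)) = Mul(11378, Pow(-8489, -1)) = Mul(11378, Rational(-1, 8489)) = Rational(-11378, 8489)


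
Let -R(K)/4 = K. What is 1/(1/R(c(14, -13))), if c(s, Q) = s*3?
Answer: -168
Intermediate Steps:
c(s, Q) = 3*s
R(K) = -4*K
1/(1/R(c(14, -13))) = 1/(1/(-12*14)) = 1/(1/(-4*42)) = 1/(1/(-168)) = 1/(-1/168) = -168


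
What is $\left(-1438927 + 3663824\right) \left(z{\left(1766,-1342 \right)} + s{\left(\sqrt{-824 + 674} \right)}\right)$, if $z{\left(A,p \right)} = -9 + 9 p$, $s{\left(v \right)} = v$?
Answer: $-26892330039 + 11124485 i \sqrt{6} \approx -2.6892 \cdot 10^{10} + 2.7249 \cdot 10^{7} i$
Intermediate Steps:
$\left(-1438927 + 3663824\right) \left(z{\left(1766,-1342 \right)} + s{\left(\sqrt{-824 + 674} \right)}\right) = \left(-1438927 + 3663824\right) \left(\left(-9 + 9 \left(-1342\right)\right) + \sqrt{-824 + 674}\right) = 2224897 \left(\left(-9 - 12078\right) + \sqrt{-150}\right) = 2224897 \left(-12087 + 5 i \sqrt{6}\right) = -26892330039 + 11124485 i \sqrt{6}$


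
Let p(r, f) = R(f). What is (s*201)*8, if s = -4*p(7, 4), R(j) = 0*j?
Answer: 0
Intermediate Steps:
R(j) = 0
p(r, f) = 0
s = 0 (s = -4*0 = 0)
(s*201)*8 = (0*201)*8 = 0*8 = 0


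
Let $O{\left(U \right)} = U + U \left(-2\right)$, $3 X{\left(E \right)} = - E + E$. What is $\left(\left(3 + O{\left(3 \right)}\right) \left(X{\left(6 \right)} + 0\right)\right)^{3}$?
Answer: $0$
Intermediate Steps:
$X{\left(E \right)} = 0$ ($X{\left(E \right)} = \frac{- E + E}{3} = \frac{1}{3} \cdot 0 = 0$)
$O{\left(U \right)} = - U$ ($O{\left(U \right)} = U - 2 U = - U$)
$\left(\left(3 + O{\left(3 \right)}\right) \left(X{\left(6 \right)} + 0\right)\right)^{3} = \left(\left(3 - 3\right) \left(0 + 0\right)\right)^{3} = \left(\left(3 - 3\right) 0\right)^{3} = \left(0 \cdot 0\right)^{3} = 0^{3} = 0$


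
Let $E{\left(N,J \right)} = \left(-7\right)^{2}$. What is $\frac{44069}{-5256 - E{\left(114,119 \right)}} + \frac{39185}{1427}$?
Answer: $\frac{144989962}{7570235} \approx 19.153$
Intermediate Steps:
$E{\left(N,J \right)} = 49$
$\frac{44069}{-5256 - E{\left(114,119 \right)}} + \frac{39185}{1427} = \frac{44069}{-5256 - 49} + \frac{39185}{1427} = \frac{44069}{-5256 - 49} + 39185 \cdot \frac{1}{1427} = \frac{44069}{-5305} + \frac{39185}{1427} = 44069 \left(- \frac{1}{5305}\right) + \frac{39185}{1427} = - \frac{44069}{5305} + \frac{39185}{1427} = \frac{144989962}{7570235}$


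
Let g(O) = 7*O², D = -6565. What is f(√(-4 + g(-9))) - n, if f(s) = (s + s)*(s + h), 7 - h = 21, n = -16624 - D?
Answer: 11185 - 28*√563 ≈ 10521.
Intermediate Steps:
n = -10059 (n = -16624 - 1*(-6565) = -16624 + 6565 = -10059)
h = -14 (h = 7 - 1*21 = 7 - 21 = -14)
f(s) = 2*s*(-14 + s) (f(s) = (s + s)*(s - 14) = (2*s)*(-14 + s) = 2*s*(-14 + s))
f(√(-4 + g(-9))) - n = 2*√(-4 + 7*(-9)²)*(-14 + √(-4 + 7*(-9)²)) - 1*(-10059) = 2*√(-4 + 7*81)*(-14 + √(-4 + 7*81)) + 10059 = 2*√(-4 + 567)*(-14 + √(-4 + 567)) + 10059 = 2*√563*(-14 + √563) + 10059 = 10059 + 2*√563*(-14 + √563)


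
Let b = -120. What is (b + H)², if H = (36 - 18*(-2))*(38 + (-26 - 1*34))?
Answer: 2903616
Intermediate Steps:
H = -1584 (H = (36 + 36)*(38 + (-26 - 34)) = 72*(38 - 60) = 72*(-22) = -1584)
(b + H)² = (-120 - 1584)² = (-1704)² = 2903616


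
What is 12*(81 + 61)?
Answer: 1704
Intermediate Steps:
12*(81 + 61) = 12*142 = 1704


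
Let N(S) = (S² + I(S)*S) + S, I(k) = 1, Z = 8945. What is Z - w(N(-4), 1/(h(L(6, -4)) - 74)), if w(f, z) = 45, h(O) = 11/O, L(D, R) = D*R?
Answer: 8900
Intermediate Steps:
N(S) = S² + 2*S (N(S) = (S² + 1*S) + S = (S² + S) + S = (S + S²) + S = S² + 2*S)
Z - w(N(-4), 1/(h(L(6, -4)) - 74)) = 8945 - 1*45 = 8945 - 45 = 8900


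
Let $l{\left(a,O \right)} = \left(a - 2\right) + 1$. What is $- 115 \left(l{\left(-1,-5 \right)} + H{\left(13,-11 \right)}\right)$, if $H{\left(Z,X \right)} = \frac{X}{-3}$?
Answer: $- \frac{575}{3} \approx -191.67$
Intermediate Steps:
$H{\left(Z,X \right)} = - \frac{X}{3}$ ($H{\left(Z,X \right)} = X \left(- \frac{1}{3}\right) = - \frac{X}{3}$)
$l{\left(a,O \right)} = -1 + a$ ($l{\left(a,O \right)} = \left(-2 + a\right) + 1 = -1 + a$)
$- 115 \left(l{\left(-1,-5 \right)} + H{\left(13,-11 \right)}\right) = - 115 \left(\left(-1 - 1\right) - - \frac{11}{3}\right) = - 115 \left(-2 + \frac{11}{3}\right) = \left(-115\right) \frac{5}{3} = - \frac{575}{3}$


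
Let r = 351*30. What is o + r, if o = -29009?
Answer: -18479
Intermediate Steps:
r = 10530
o + r = -29009 + 10530 = -18479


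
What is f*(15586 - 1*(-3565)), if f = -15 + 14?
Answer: -19151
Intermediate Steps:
f = -1
f*(15586 - 1*(-3565)) = -(15586 - 1*(-3565)) = -(15586 + 3565) = -1*19151 = -19151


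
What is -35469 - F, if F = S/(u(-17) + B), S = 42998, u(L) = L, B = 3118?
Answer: -110032367/3101 ≈ -35483.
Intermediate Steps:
F = 42998/3101 (F = 42998/(-17 + 3118) = 42998/3101 ≈ 13.866)
-35469 - F = -35469 - 1*42998/3101 = -35469 - 42998/3101 = -110032367/3101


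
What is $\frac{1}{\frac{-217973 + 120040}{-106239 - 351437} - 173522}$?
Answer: $- \frac{457676}{79416756939} \approx -5.763 \cdot 10^{-6}$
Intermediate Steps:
$\frac{1}{\frac{-217973 + 120040}{-106239 - 351437} - 173522} = \frac{1}{- \frac{97933}{-457676} - 173522} = \frac{1}{\left(-97933\right) \left(- \frac{1}{457676}\right) - 173522} = \frac{1}{\frac{97933}{457676} - 173522} = \frac{1}{- \frac{79416756939}{457676}} = - \frac{457676}{79416756939}$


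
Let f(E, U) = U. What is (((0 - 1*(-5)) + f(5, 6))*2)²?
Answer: 484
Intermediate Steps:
(((0 - 1*(-5)) + f(5, 6))*2)² = (((0 - 1*(-5)) + 6)*2)² = (((0 + 5) + 6)*2)² = ((5 + 6)*2)² = (11*2)² = 22² = 484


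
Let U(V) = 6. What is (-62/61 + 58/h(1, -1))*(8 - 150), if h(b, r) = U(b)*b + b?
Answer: -440768/427 ≈ -1032.2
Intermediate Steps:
h(b, r) = 7*b (h(b, r) = 6*b + b = 7*b)
(-62/61 + 58/h(1, -1))*(8 - 150) = (-62/61 + 58/((7*1)))*(8 - 150) = (-62*1/61 + 58/7)*(-142) = (-62/61 + 58*(⅐))*(-142) = (-62/61 + 58/7)*(-142) = (3104/427)*(-142) = -440768/427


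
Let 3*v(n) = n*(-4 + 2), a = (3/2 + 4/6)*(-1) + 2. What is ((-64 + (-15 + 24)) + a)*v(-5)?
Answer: -1655/9 ≈ -183.89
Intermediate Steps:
a = -⅙ (a = (3*(½) + 4*(⅙))*(-1) + 2 = (3/2 + ⅔)*(-1) + 2 = (13/6)*(-1) + 2 = -13/6 + 2 = -⅙ ≈ -0.16667)
v(n) = -2*n/3 (v(n) = (n*(-4 + 2))/3 = (n*(-2))/3 = (-2*n)/3 = -2*n/3)
((-64 + (-15 + 24)) + a)*v(-5) = ((-64 + (-15 + 24)) - ⅙)*(-⅔*(-5)) = ((-64 + 9) - ⅙)*(10/3) = (-55 - ⅙)*(10/3) = -331/6*10/3 = -1655/9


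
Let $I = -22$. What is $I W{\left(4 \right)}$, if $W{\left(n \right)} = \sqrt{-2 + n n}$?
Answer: $- 22 \sqrt{14} \approx -82.316$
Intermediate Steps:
$W{\left(n \right)} = \sqrt{-2 + n^{2}}$
$I W{\left(4 \right)} = - 22 \sqrt{-2 + 4^{2}} = - 22 \sqrt{-2 + 16} = - 22 \sqrt{14}$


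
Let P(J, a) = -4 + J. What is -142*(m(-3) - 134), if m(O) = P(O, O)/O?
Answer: 56090/3 ≈ 18697.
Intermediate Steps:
m(O) = (-4 + O)/O
-142*(m(-3) - 134) = -142*((-4 - 3)/(-3) - 134) = -142*(-⅓*(-7) - 134) = -142*(7/3 - 134) = -142*(-395/3) = 56090/3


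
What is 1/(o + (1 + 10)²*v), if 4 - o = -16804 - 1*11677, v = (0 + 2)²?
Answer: 1/28969 ≈ 3.4520e-5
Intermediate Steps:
v = 4 (v = 2² = 4)
o = 28485 (o = 4 - (-16804 - 1*11677) = 4 - (-16804 - 11677) = 4 - 1*(-28481) = 4 + 28481 = 28485)
1/(o + (1 + 10)²*v) = 1/(28485 + (1 + 10)²*4) = 1/(28485 + 11²*4) = 1/(28485 + 121*4) = 1/(28485 + 484) = 1/28969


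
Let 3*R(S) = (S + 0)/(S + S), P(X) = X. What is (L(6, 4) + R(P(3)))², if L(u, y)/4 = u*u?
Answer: 748225/36 ≈ 20784.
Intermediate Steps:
L(u, y) = 4*u² (L(u, y) = 4*(u*u) = 4*u²)
R(S) = ⅙ (R(S) = ((S + 0)/(S + S))/3 = (S/((2*S)))/3 = (S*(1/(2*S)))/3 = (⅓)*(½) = ⅙)
(L(6, 4) + R(P(3)))² = (4*6² + ⅙)² = (4*36 + ⅙)² = (144 + ⅙)² = (865/6)² = 748225/36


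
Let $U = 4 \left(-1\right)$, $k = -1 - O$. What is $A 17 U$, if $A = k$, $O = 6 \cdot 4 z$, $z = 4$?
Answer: $6596$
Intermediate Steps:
$O = 96$ ($O = 6 \cdot 4 \cdot 4 = 24 \cdot 4 = 96$)
$k = -97$ ($k = -1 - 96 = -97$)
$U = -4$
$A = -97$
$A 17 U = \left(-97\right) 17 \left(-4\right) = \left(-1649\right) \left(-4\right) = 6596$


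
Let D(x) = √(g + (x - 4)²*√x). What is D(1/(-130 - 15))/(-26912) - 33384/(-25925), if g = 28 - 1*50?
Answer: 33384/25925 - √(-9725113750 + 48946345*I*√145)/565824800 ≈ 1.2877 - 0.00017437*I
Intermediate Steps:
g = -22 (g = 28 - 50 = -22)
D(x) = √(-22 + √x*(-4 + x)²) (D(x) = √(-22 + (x - 4)²*√x) = √(-22 + (-4 + x)²*√x) = √(-22 + √x*(-4 + x)²))
D(1/(-130 - 15))/(-26912) - 33384/(-25925) = √(-22 + √(1/(-130 - 15))*(-4 + 1/(-130 - 15))²)/(-26912) - 33384/(-25925) = √(-22 + √(1/(-145))*(-4 + 1/(-145))²)*(-1/26912) - 33384*(-1/25925) = √(-22 + √(-1/145)*(-4 - 1/145)²)*(-1/26912) + 33384/25925 = √(-22 + (I*√145/145)*(-581/145)²)*(-1/26912) + 33384/25925 = √(-22 + (I*√145/145)*(337561/21025))*(-1/26912) + 33384/25925 = √(-22 + 337561*I*√145/3048625)*(-1/26912) + 33384/25925 = -√(-22 + 337561*I*√145/3048625)/26912 + 33384/25925 = 33384/25925 - √(-22 + 337561*I*√145/3048625)/26912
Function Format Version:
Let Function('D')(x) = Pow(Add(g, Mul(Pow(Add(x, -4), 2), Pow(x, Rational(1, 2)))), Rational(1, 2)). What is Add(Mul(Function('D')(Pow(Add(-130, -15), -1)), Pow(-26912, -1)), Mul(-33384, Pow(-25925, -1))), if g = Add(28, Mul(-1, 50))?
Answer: Add(Rational(33384, 25925), Mul(Rational(-1, 565824800), Pow(Add(-9725113750, Mul(48946345, I, Pow(145, Rational(1, 2)))), Rational(1, 2)))) ≈ Add(1.2877, Mul(-0.00017437, I))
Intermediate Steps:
g = -22 (g = Add(28, -50) = -22)
Function('D')(x) = Pow(Add(-22, Mul(Pow(x, Rational(1, 2)), Pow(Add(-4, x), 2))), Rational(1, 2)) (Function('D')(x) = Pow(Add(-22, Mul(Pow(Add(x, -4), 2), Pow(x, Rational(1, 2)))), Rational(1, 2)) = Pow(Add(-22, Mul(Pow(Add(-4, x), 2), Pow(x, Rational(1, 2)))), Rational(1, 2)) = Pow(Add(-22, Mul(Pow(x, Rational(1, 2)), Pow(Add(-4, x), 2))), Rational(1, 2)))
Add(Mul(Function('D')(Pow(Add(-130, -15), -1)), Pow(-26912, -1)), Mul(-33384, Pow(-25925, -1))) = Add(Mul(Pow(Add(-22, Mul(Pow(Pow(Add(-130, -15), -1), Rational(1, 2)), Pow(Add(-4, Pow(Add(-130, -15), -1)), 2))), Rational(1, 2)), Pow(-26912, -1)), Mul(-33384, Pow(-25925, -1))) = Add(Mul(Pow(Add(-22, Mul(Pow(Pow(-145, -1), Rational(1, 2)), Pow(Add(-4, Pow(-145, -1)), 2))), Rational(1, 2)), Rational(-1, 26912)), Mul(-33384, Rational(-1, 25925))) = Add(Mul(Pow(Add(-22, Mul(Pow(Rational(-1, 145), Rational(1, 2)), Pow(Add(-4, Rational(-1, 145)), 2))), Rational(1, 2)), Rational(-1, 26912)), Rational(33384, 25925)) = Add(Mul(Pow(Add(-22, Mul(Mul(Rational(1, 145), I, Pow(145, Rational(1, 2))), Pow(Rational(-581, 145), 2))), Rational(1, 2)), Rational(-1, 26912)), Rational(33384, 25925)) = Add(Mul(Pow(Add(-22, Mul(Mul(Rational(1, 145), I, Pow(145, Rational(1, 2))), Rational(337561, 21025))), Rational(1, 2)), Rational(-1, 26912)), Rational(33384, 25925)) = Add(Mul(Pow(Add(-22, Mul(Rational(337561, 3048625), I, Pow(145, Rational(1, 2)))), Rational(1, 2)), Rational(-1, 26912)), Rational(33384, 25925)) = Add(Mul(Rational(-1, 26912), Pow(Add(-22, Mul(Rational(337561, 3048625), I, Pow(145, Rational(1, 2)))), Rational(1, 2))), Rational(33384, 25925)) = Add(Rational(33384, 25925), Mul(Rational(-1, 26912), Pow(Add(-22, Mul(Rational(337561, 3048625), I, Pow(145, Rational(1, 2)))), Rational(1, 2))))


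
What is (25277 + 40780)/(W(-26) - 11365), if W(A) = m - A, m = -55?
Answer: -22019/3798 ≈ -5.7975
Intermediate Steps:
W(A) = -55 - A
(25277 + 40780)/(W(-26) - 11365) = (25277 + 40780)/((-55 - 1*(-26)) - 11365) = 66057/((-55 + 26) - 11365) = 66057/(-29 - 11365) = 66057/(-11394) = 66057*(-1/11394) = -22019/3798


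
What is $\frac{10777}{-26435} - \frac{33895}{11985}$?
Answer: $- \frac{12060902}{3727335} \approx -3.2358$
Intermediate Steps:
$\frac{10777}{-26435} - \frac{33895}{11985} = 10777 \left(- \frac{1}{26435}\right) - \frac{6779}{2397} = - \frac{10777}{26435} - \frac{6779}{2397} = - \frac{12060902}{3727335}$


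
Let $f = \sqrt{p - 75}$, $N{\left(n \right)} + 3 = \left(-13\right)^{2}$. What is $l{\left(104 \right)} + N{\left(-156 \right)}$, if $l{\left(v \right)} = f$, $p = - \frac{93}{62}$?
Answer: $166 + \frac{3 i \sqrt{34}}{2} \approx 166.0 + 8.7464 i$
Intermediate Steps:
$p = - \frac{3}{2}$ ($p = \left(-93\right) \frac{1}{62} = - \frac{3}{2} \approx -1.5$)
$N{\left(n \right)} = 166$ ($N{\left(n \right)} = -3 + \left(-13\right)^{2} = -3 + 169 = 166$)
$f = \frac{3 i \sqrt{34}}{2}$ ($f = \sqrt{- \frac{3}{2} - 75} = \sqrt{- \frac{153}{2}} = \frac{3 i \sqrt{34}}{2} \approx 8.7464 i$)
$l{\left(v \right)} = \frac{3 i \sqrt{34}}{2}$
$l{\left(104 \right)} + N{\left(-156 \right)} = \frac{3 i \sqrt{34}}{2} + 166 = 166 + \frac{3 i \sqrt{34}}{2}$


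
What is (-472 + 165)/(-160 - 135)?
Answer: 307/295 ≈ 1.0407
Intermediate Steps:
(-472 + 165)/(-160 - 135) = -307/(-295) = -307*(-1/295) = 307/295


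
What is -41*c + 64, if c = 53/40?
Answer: 387/40 ≈ 9.6750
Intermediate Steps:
c = 53/40 (c = 53*(1/40) = 53/40 ≈ 1.3250)
-41*c + 64 = -41*53/40 + 64 = -2173/40 + 64 = 387/40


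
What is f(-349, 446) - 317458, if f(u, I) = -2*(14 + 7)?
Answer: -317500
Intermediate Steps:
f(u, I) = -42 (f(u, I) = -2*21 = -42)
f(-349, 446) - 317458 = -42 - 317458 = -317500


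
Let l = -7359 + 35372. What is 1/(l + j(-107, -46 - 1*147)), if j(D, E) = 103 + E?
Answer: 1/27923 ≈ 3.5813e-5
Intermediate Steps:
l = 28013
1/(l + j(-107, -46 - 1*147)) = 1/(28013 + (103 + (-46 - 1*147))) = 1/(28013 + (103 + (-46 - 147))) = 1/(28013 + (103 - 193)) = 1/(28013 - 90) = 1/27923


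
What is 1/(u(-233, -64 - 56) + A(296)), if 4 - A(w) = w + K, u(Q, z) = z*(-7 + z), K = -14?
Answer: 1/14962 ≈ 6.6836e-5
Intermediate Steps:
A(w) = 18 - w (A(w) = 4 - (w - 14) = 4 - (-14 + w) = 4 + (14 - w) = 18 - w)
1/(u(-233, -64 - 56) + A(296)) = 1/((-64 - 56)*(-7 + (-64 - 56)) + (18 - 1*296)) = 1/(-120*(-7 - 120) + (18 - 296)) = 1/(-120*(-127) - 278) = 1/(15240 - 278) = 1/14962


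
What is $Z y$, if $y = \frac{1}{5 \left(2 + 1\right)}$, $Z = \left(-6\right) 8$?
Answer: $- \frac{16}{5} \approx -3.2$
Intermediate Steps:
$Z = -48$
$y = \frac{1}{15}$ ($y = \frac{1}{5 \cdot 3} = \frac{1}{15} \approx 0.066667$)
$Z y = \left(-48\right) \frac{1}{15} = - \frac{16}{5}$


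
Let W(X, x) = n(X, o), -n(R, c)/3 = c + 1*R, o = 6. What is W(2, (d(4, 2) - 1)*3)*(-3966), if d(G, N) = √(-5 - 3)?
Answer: 95184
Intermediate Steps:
d(G, N) = 2*I*√2 (d(G, N) = √(-8) = 2*I*√2)
n(R, c) = -3*R - 3*c (n(R, c) = -3*(c + 1*R) = -3*(c + R) = -3*(R + c) = -3*R - 3*c)
W(X, x) = -18 - 3*X (W(X, x) = -3*X - 3*6 = -3*X - 18 = -18 - 3*X)
W(2, (d(4, 2) - 1)*3)*(-3966) = (-18 - 3*2)*(-3966) = (-18 - 6)*(-3966) = -24*(-3966) = 95184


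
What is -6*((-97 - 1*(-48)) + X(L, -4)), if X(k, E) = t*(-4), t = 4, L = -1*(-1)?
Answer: 390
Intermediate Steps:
L = 1
X(k, E) = -16 (X(k, E) = 4*(-4) = -16)
-6*((-97 - 1*(-48)) + X(L, -4)) = -6*((-97 - 1*(-48)) - 16) = -6*((-97 + 48) - 16) = -6*(-49 - 16) = -6*(-65) = 390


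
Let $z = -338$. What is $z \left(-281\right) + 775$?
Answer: $95753$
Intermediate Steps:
$z \left(-281\right) + 775 = \left(-338\right) \left(-281\right) + 775 = 94978 + 775 = 95753$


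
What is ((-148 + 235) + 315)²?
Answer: 161604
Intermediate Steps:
((-148 + 235) + 315)² = (87 + 315)² = 402² = 161604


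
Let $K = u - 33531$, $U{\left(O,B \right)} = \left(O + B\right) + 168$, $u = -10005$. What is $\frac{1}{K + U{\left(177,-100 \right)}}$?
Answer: $- \frac{1}{43291} \approx -2.3099 \cdot 10^{-5}$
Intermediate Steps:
$U{\left(O,B \right)} = 168 + B + O$ ($U{\left(O,B \right)} = \left(B + O\right) + 168 = 168 + B + O$)
$K = -43536$ ($K = -10005 - 33531 = -43536$)
$\frac{1}{K + U{\left(177,-100 \right)}} = \frac{1}{-43536 + \left(168 - 100 + 177\right)} = \frac{1}{-43536 + 245} = \frac{1}{-43291} = - \frac{1}{43291}$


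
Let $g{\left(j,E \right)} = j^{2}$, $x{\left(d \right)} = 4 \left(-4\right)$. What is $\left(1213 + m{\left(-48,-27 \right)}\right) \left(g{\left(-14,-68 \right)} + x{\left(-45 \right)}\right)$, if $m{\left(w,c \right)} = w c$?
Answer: $451620$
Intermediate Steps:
$x{\left(d \right)} = -16$
$m{\left(w,c \right)} = c w$
$\left(1213 + m{\left(-48,-27 \right)}\right) \left(g{\left(-14,-68 \right)} + x{\left(-45 \right)}\right) = \left(1213 - -1296\right) \left(\left(-14\right)^{2} - 16\right) = \left(1213 + 1296\right) \left(196 - 16\right) = 2509 \cdot 180 = 451620$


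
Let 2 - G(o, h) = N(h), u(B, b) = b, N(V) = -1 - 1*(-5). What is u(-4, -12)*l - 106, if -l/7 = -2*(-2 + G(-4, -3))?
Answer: 566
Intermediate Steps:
N(V) = 4 (N(V) = -1 + 5 = 4)
G(o, h) = -2 (G(o, h) = 2 - 1*4 = 2 - 4 = -2)
l = -56 (l = -(-14)*(-2 - 2) = -(-14)*(-4) = -7*8 = -56)
u(-4, -12)*l - 106 = -12*(-56) - 106 = 672 - 106 = 566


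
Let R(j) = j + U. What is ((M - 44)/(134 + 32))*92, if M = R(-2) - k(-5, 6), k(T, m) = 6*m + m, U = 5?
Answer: -46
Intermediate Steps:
R(j) = 5 + j (R(j) = j + 5 = 5 + j)
k(T, m) = 7*m
M = -39 (M = (5 - 2) - 7*6 = 3 - 1*42 = 3 - 42 = -39)
((M - 44)/(134 + 32))*92 = ((-39 - 44)/(134 + 32))*92 = -83/166*92 = -83*1/166*92 = -1/2*92 = -46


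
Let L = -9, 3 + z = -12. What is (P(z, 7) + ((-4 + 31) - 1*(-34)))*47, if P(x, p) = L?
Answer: 2444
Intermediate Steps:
z = -15 (z = -3 - 12 = -15)
P(x, p) = -9
(P(z, 7) + ((-4 + 31) - 1*(-34)))*47 = (-9 + ((-4 + 31) - 1*(-34)))*47 = (-9 + (27 + 34))*47 = (-9 + 61)*47 = 52*47 = 2444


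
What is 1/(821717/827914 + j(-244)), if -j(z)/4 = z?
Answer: 827914/808865781 ≈ 0.0010235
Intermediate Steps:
j(z) = -4*z
1/(821717/827914 + j(-244)) = 1/(821717/827914 - 4*(-244)) = 1/(821717*(1/827914) + 976) = 1/(821717/827914 + 976) = 1/(808865781/827914) = 827914/808865781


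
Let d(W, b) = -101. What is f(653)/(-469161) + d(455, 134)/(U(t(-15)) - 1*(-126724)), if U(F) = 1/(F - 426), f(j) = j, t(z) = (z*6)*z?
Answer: -120245695145/54935458182297 ≈ -0.0021889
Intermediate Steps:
t(z) = 6*z**2 (t(z) = (6*z)*z = 6*z**2)
U(F) = 1/(-426 + F)
f(653)/(-469161) + d(455, 134)/(U(t(-15)) - 1*(-126724)) = 653/(-469161) - 101/(1/(-426 + 6*(-15)**2) - 1*(-126724)) = 653*(-1/469161) - 101/(1/(-426 + 6*225) + 126724) = -653/469161 - 101/(1/(-426 + 1350) + 126724) = -653/469161 - 101/(1/924 + 126724) = -653/469161 - 101/117092977/924 = -653/469161 - 101*924/117092977 = -653/469161 - 93324/117092977 = -120245695145/54935458182297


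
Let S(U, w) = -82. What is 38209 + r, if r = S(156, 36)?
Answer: 38127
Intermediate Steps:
r = -82
38209 + r = 38209 - 82 = 38127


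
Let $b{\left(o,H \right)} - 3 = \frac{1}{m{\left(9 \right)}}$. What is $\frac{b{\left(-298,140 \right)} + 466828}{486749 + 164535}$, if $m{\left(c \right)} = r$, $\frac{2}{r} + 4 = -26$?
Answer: $\frac{116704}{162821} \approx 0.71676$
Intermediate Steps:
$r = - \frac{1}{15}$ ($r = \frac{2}{-4 - 26} = \frac{2}{-30} = 2 \left(- \frac{1}{30}\right) = - \frac{1}{15} \approx -0.066667$)
$m{\left(c \right)} = - \frac{1}{15}$
$b{\left(o,H \right)} = -12$ ($b{\left(o,H \right)} = 3 + \frac{1}{- \frac{1}{15}} = 3 - 15 = -12$)
$\frac{b{\left(-298,140 \right)} + 466828}{486749 + 164535} = \frac{-12 + 466828}{486749 + 164535} = \frac{466816}{651284} = 466816 \cdot \frac{1}{651284} = \frac{116704}{162821}$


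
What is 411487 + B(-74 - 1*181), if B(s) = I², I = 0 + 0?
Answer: 411487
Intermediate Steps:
I = 0
B(s) = 0 (B(s) = 0² = 0)
411487 + B(-74 - 1*181) = 411487 + 0 = 411487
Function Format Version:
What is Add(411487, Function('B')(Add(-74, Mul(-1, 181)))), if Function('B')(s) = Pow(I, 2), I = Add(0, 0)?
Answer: 411487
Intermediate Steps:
I = 0
Function('B')(s) = 0 (Function('B')(s) = Pow(0, 2) = 0)
Add(411487, Function('B')(Add(-74, Mul(-1, 181)))) = Add(411487, 0) = 411487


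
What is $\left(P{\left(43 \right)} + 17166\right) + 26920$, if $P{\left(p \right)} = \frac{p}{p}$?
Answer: $44087$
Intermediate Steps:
$P{\left(p \right)} = 1$
$\left(P{\left(43 \right)} + 17166\right) + 26920 = \left(1 + 17166\right) + 26920 = 17167 + 26920 = 44087$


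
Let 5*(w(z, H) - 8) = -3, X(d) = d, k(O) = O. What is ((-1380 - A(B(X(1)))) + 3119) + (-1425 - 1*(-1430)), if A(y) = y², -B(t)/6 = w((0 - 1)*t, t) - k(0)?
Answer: -5684/25 ≈ -227.36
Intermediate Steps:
w(z, H) = 37/5 (w(z, H) = 8 + (⅕)*(-3) = 8 - ⅗ = 37/5)
B(t) = -222/5 (B(t) = -6*(37/5 - 1*0) = -6*(37/5 + 0) = -6*37/5 = -222/5)
((-1380 - A(B(X(1)))) + 3119) + (-1425 - 1*(-1430)) = ((-1380 - (-222/5)²) + 3119) + (-1425 - 1*(-1430)) = ((-1380 - 1*49284/25) + 3119) + (-1425 + 1430) = ((-1380 - 49284/25) + 3119) + 5 = (-83784/25 + 3119) + 5 = -5809/25 + 5 = -5684/25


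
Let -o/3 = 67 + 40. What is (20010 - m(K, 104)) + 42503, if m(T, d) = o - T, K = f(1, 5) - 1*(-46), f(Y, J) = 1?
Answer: 62881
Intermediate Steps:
K = 47 (K = 1 - 1*(-46) = 1 + 46 = 47)
o = -321 (o = -3*(67 + 40) = -3*107 = -321)
m(T, d) = -321 - T
(20010 - m(K, 104)) + 42503 = (20010 - (-321 - 1*47)) + 42503 = (20010 - (-321 - 47)) + 42503 = (20010 - 1*(-368)) + 42503 = (20010 + 368) + 42503 = 20378 + 42503 = 62881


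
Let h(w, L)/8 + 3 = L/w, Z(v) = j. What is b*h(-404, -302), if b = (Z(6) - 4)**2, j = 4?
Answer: 0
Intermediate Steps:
Z(v) = 4
h(w, L) = -24 + 8*L/w (h(w, L) = -24 + 8*(L/w) = -24 + 8*L/w)
b = 0 (b = (4 - 4)**2 = 0**2 = 0)
b*h(-404, -302) = 0*(-24 + 8*(-302)/(-404)) = 0*(-24 + 8*(-302)*(-1/404)) = 0*(-24 + 604/101) = 0*(-1820/101) = 0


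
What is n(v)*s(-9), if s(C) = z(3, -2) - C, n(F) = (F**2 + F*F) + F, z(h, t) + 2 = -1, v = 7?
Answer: 630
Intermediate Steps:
z(h, t) = -3 (z(h, t) = -2 - 1 = -3)
n(F) = F + 2*F**2 (n(F) = (F**2 + F**2) + F = 2*F**2 + F = F + 2*F**2)
s(C) = -3 - C
n(v)*s(-9) = (7*(1 + 2*7))*(-3 - 1*(-9)) = (7*(1 + 14))*(-3 + 9) = (7*15)*6 = 105*6 = 630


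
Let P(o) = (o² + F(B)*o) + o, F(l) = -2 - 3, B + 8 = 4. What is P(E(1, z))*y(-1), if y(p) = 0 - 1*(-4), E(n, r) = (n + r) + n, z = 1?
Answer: -12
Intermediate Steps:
B = -4 (B = -8 + 4 = -4)
E(n, r) = r + 2*n
F(l) = -5
P(o) = o² - 4*o (P(o) = (o² - 5*o) + o = o² - 4*o)
y(p) = 4 (y(p) = 0 + 4 = 4)
P(E(1, z))*y(-1) = ((1 + 2*1)*(-4 + (1 + 2*1)))*4 = ((1 + 2)*(-4 + (1 + 2)))*4 = (3*(-4 + 3))*4 = (3*(-1))*4 = -3*4 = -12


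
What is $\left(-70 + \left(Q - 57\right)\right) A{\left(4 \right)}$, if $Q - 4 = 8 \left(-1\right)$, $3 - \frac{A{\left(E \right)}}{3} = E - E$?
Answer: $-1179$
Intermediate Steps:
$A{\left(E \right)} = 9$ ($A{\left(E \right)} = 9 - 3 \left(E - E\right) = 9 - 0 = 9 + 0 = 9$)
$Q = -4$ ($Q = 4 + 8 \left(-1\right) = 4 - 8 = -4$)
$\left(-70 + \left(Q - 57\right)\right) A{\left(4 \right)} = \left(-70 - 61\right) 9 = \left(-131\right) 9 = -1179$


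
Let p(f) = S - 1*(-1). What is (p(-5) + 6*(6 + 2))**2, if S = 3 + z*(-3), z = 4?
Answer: 1600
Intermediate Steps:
S = -9 (S = 3 + 4*(-3) = 3 - 12 = -9)
p(f) = -8 (p(f) = -9 - 1*(-1) = -9 + 1 = -8)
(p(-5) + 6*(6 + 2))**2 = (-8 + 6*(6 + 2))**2 = (-8 + 6*8)**2 = (-8 + 48)**2 = 40**2 = 1600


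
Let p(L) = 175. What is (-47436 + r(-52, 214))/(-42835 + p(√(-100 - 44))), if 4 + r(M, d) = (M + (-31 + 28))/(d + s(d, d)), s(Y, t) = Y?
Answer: 1353625/1217232 ≈ 1.1121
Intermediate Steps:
r(M, d) = -4 + (-3 + M)/(2*d) (r(M, d) = -4 + (M + (-31 + 28))/(d + d) = -4 + (M - 3)/((2*d)) = -4 + (-3 + M)*(1/(2*d)) = -4 + (-3 + M)/(2*d))
(-47436 + r(-52, 214))/(-42835 + p(√(-100 - 44))) = (-47436 + (½)*(-3 - 52 - 8*214)/214)/(-42835 + 175) = (-47436 + (½)*(1/214)*(-3 - 52 - 1712))/(-42660) = (-47436 + (½)*(1/214)*(-1767))*(-1/42660) = (-47436 - 1767/428)*(-1/42660) = -20304375/428*(-1/42660) = 1353625/1217232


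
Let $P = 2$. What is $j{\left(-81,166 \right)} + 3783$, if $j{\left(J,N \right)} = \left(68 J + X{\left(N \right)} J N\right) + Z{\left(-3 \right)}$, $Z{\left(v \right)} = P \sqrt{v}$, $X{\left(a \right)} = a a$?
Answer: $-370519701 + 2 i \sqrt{3} \approx -3.7052 \cdot 10^{8} + 3.4641 i$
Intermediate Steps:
$X{\left(a \right)} = a^{2}$
$Z{\left(v \right)} = 2 \sqrt{v}$
$j{\left(J,N \right)} = 68 J + J N^{3} + 2 i \sqrt{3}$ ($j{\left(J,N \right)} = \left(68 J + N^{2} J N\right) + 2 \sqrt{-3} = \left(68 J + J N^{2} N\right) + 2 i \sqrt{3} = \left(68 J + J N^{3}\right) + 2 i \sqrt{3} = 68 J + J N^{3} + 2 i \sqrt{3}$)
$j{\left(-81,166 \right)} + 3783 = \left(68 \left(-81\right) - 81 \cdot 166^{3} + 2 i \sqrt{3}\right) + 3783 = \left(-5508 - 370517976 + 2 i \sqrt{3}\right) + 3783 = \left(-370523484 + 2 i \sqrt{3}\right) + 3783 = -370519701 + 2 i \sqrt{3}$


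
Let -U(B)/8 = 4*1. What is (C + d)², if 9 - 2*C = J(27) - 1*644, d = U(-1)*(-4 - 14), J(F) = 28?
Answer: 3157729/4 ≈ 7.8943e+5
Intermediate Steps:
U(B) = -32
d = 576 (d = -32*(-4 - 14) = -32*(-18) = 576)
C = 625/2 (C = 9/2 - (28 - 1*644)/2 = 9/2 - (28 - 644)/2 = 9/2 - ½*(-616) = 9/2 + 308 = 625/2 ≈ 312.50)
(C + d)² = (625/2 + 576)² = (1777/2)² = 3157729/4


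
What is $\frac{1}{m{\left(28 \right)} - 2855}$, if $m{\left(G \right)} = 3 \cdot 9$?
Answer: $- \frac{1}{2828} \approx -0.00035361$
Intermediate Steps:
$m{\left(G \right)} = 27$
$\frac{1}{m{\left(28 \right)} - 2855} = \frac{1}{27 - 2855} = \frac{1}{-2828} = - \frac{1}{2828}$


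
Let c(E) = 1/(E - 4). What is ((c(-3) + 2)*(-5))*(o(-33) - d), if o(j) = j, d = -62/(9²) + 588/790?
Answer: 1959581/6399 ≈ 306.23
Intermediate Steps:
c(E) = 1/(-4 + E)
d = -676/31995 (d = -62/81 + 588*(1/790) = -62*1/81 + 294/395 = -62/81 + 294/395 = -676/31995 ≈ -0.021128)
((c(-3) + 2)*(-5))*(o(-33) - d) = ((1/(-4 - 3) + 2)*(-5))*(-33 - 1*(-676/31995)) = ((1/(-7) + 2)*(-5))*(-33 + 676/31995) = ((-⅐ + 2)*(-5))*(-1055159/31995) = ((13/7)*(-5))*(-1055159/31995) = -65/7*(-1055159/31995) = 1959581/6399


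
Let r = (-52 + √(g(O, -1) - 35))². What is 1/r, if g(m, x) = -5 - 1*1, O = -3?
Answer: (52 - I*√41)⁻² ≈ 0.00035342 + 8.8377e-5*I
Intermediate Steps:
g(m, x) = -6 (g(m, x) = -5 - 1 = -6)
r = (-52 + I*√41)² (r = (-52 + √(-6 - 35))² = (-52 + √(-41))² = (-52 + I*√41)² ≈ 2663.0 - 665.92*I)
1/r = 1/((52 - I*√41)²) = (52 - I*√41)⁻²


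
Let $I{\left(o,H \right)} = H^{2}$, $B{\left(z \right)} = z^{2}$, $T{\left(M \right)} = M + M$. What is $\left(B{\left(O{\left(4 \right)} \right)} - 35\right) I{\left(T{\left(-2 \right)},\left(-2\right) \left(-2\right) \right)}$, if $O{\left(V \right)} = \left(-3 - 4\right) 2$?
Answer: $2576$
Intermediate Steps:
$O{\left(V \right)} = -14$ ($O{\left(V \right)} = \left(-7\right) 2 = -14$)
$T{\left(M \right)} = 2 M$
$\left(B{\left(O{\left(4 \right)} \right)} - 35\right) I{\left(T{\left(-2 \right)},\left(-2\right) \left(-2\right) \right)} = \left(\left(-14\right)^{2} - 35\right) \left(\left(-2\right) \left(-2\right)\right)^{2} = \left(196 - 35\right) 4^{2} = 161 \cdot 16 = 2576$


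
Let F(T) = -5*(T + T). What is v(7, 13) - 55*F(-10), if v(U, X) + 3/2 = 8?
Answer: -10987/2 ≈ -5493.5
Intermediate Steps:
v(U, X) = 13/2 (v(U, X) = -3/2 + 8 = 13/2)
F(T) = -10*T
v(7, 13) - 55*F(-10) = 13/2 - (-550)*(-10) = 13/2 - 55*100 = 13/2 - 5500 = -10987/2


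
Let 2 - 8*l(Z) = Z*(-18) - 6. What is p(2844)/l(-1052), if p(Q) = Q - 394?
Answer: -175/169 ≈ -1.0355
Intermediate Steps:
l(Z) = 1 + 9*Z/4 (l(Z) = ¼ - (Z*(-18) - 6)/8 = ¼ - (-18*Z - 6)/8 = ¼ - (-6 - 18*Z)/8 = ¼ + (¾ + 9*Z/4) = 1 + 9*Z/4)
p(Q) = -394 + Q
p(2844)/l(-1052) = (-394 + 2844)/(1 + (9/4)*(-1052)) = 2450/(1 - 2367) = 2450/(-2366) = 2450*(-1/2366) = -175/169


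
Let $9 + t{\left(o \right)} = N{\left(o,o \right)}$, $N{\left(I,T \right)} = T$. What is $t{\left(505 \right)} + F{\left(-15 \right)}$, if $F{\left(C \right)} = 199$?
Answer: $695$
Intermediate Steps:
$t{\left(o \right)} = -9 + o$
$t{\left(505 \right)} + F{\left(-15 \right)} = \left(-9 + 505\right) + 199 = 496 + 199 = 695$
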